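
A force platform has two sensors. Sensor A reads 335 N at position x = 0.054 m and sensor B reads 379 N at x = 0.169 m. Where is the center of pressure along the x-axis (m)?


COP_x = (F1*x1 + F2*x2) / (F1 + F2)
COP_x = (335*0.054 + 379*0.169) / (335 + 379)
Numerator = 82.1410
Denominator = 714
COP_x = 0.1150


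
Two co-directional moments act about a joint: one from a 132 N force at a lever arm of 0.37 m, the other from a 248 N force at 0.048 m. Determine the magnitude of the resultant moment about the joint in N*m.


M = F1 * d1 + F2 * d2
M = 132 * 0.37 + 248 * 0.048
M = 48.8400 + 11.9040
M = 60.7440


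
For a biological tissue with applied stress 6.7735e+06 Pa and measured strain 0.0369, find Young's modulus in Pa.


E = stress / strain
E = 6.7735e+06 / 0.0369
E = 1.8356e+08


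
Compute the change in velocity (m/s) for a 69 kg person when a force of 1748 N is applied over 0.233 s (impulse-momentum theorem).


J = F * dt = 1748 * 0.233 = 407.2840 N*s
delta_v = J / m
delta_v = 407.2840 / 69
delta_v = 5.9027


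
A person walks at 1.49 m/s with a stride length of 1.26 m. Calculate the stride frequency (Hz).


f = v / stride_length
f = 1.49 / 1.26
f = 1.1825


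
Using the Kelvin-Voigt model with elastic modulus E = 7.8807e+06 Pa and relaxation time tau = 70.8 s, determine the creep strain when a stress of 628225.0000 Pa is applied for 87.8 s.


epsilon(t) = (sigma/E) * (1 - exp(-t/tau))
sigma/E = 628225.0000 / 7.8807e+06 = 0.0797
exp(-t/tau) = exp(-87.8 / 70.8) = 0.2894
epsilon = 0.0797 * (1 - 0.2894)
epsilon = 0.0567


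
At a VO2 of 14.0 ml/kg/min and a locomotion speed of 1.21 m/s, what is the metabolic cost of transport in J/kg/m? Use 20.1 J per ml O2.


Power per kg = VO2 * 20.1 / 60
Power per kg = 14.0 * 20.1 / 60 = 4.6900 W/kg
Cost = power_per_kg / speed
Cost = 4.6900 / 1.21
Cost = 3.8760


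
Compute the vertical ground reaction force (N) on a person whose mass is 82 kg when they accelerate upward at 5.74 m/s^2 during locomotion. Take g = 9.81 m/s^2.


GRF = m * (g + a)
GRF = 82 * (9.81 + 5.74)
GRF = 82 * 15.5500
GRF = 1275.1000


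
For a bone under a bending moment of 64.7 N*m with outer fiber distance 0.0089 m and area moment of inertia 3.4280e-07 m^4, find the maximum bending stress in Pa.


sigma = M * c / I
sigma = 64.7 * 0.0089 / 3.4280e-07
M * c = 0.5758
sigma = 1.6798e+06


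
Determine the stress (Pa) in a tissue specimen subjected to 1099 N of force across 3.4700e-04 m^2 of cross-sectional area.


stress = F / A
stress = 1099 / 3.4700e-04
stress = 3.1671e+06


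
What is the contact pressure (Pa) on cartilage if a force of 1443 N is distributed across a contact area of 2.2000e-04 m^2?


P = F / A
P = 1443 / 2.2000e-04
P = 6.5591e+06


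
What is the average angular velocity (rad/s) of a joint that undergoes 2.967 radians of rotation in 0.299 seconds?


omega = delta_theta / delta_t
omega = 2.967 / 0.299
omega = 9.9231


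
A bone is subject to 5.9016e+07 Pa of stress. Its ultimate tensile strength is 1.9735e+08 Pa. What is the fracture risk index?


FRI = applied / ultimate
FRI = 5.9016e+07 / 1.9735e+08
FRI = 0.2990


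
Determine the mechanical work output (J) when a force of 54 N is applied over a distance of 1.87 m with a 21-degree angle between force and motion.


W = F * d * cos(theta)
theta = 21 deg = 0.3665 rad
cos(theta) = 0.9336
W = 54 * 1.87 * 0.9336
W = 94.2730


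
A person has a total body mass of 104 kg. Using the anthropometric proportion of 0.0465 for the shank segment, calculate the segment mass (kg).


m_segment = body_mass * fraction
m_segment = 104 * 0.0465
m_segment = 4.8360


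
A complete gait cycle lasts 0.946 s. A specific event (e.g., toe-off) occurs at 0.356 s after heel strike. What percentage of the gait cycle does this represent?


pct = (event_time / cycle_time) * 100
pct = (0.356 / 0.946) * 100
ratio = 0.3763
pct = 37.6321


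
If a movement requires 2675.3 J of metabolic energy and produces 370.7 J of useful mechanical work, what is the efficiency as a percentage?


eta = (W_mech / E_meta) * 100
eta = (370.7 / 2675.3) * 100
ratio = 0.1386
eta = 13.8564


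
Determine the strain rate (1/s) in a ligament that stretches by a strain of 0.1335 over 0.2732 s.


strain_rate = delta_strain / delta_t
strain_rate = 0.1335 / 0.2732
strain_rate = 0.4887


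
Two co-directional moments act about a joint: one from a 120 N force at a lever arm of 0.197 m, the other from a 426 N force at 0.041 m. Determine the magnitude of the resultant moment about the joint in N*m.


M = F1 * d1 + F2 * d2
M = 120 * 0.197 + 426 * 0.041
M = 23.6400 + 17.4660
M = 41.1060


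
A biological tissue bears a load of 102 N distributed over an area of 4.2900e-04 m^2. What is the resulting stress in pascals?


stress = F / A
stress = 102 / 4.2900e-04
stress = 237762.2378


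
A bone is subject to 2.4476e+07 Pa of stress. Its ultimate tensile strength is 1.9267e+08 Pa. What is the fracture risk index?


FRI = applied / ultimate
FRI = 2.4476e+07 / 1.9267e+08
FRI = 0.1270


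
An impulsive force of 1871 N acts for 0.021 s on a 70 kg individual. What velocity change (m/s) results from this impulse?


J = F * dt = 1871 * 0.021 = 39.2910 N*s
delta_v = J / m
delta_v = 39.2910 / 70
delta_v = 0.5613


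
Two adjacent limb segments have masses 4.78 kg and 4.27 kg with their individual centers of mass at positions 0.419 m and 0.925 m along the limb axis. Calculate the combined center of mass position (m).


COM = (m1*x1 + m2*x2) / (m1 + m2)
COM = (4.78*0.419 + 4.27*0.925) / (4.78 + 4.27)
Numerator = 5.9526
Denominator = 9.0500
COM = 0.6577


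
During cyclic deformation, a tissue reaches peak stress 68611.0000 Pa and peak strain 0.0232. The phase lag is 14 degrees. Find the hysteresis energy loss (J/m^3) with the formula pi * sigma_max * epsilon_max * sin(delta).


E_loss = pi * sigma_max * epsilon_max * sin(delta)
delta = 14 deg = 0.2443 rad
sin(delta) = 0.2419
E_loss = pi * 68611.0000 * 0.0232 * 0.2419
E_loss = 1209.7811


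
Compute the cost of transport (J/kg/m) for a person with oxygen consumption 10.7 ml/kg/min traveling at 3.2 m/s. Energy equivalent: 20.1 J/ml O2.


Power per kg = VO2 * 20.1 / 60
Power per kg = 10.7 * 20.1 / 60 = 3.5845 W/kg
Cost = power_per_kg / speed
Cost = 3.5845 / 3.2
Cost = 1.1202


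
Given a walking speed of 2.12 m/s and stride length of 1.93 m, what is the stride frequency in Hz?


f = v / stride_length
f = 2.12 / 1.93
f = 1.0984


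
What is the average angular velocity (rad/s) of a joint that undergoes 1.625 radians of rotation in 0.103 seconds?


omega = delta_theta / delta_t
omega = 1.625 / 0.103
omega = 15.7767


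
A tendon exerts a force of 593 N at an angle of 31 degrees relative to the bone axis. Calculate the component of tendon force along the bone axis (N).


F_eff = F_tendon * cos(theta)
theta = 31 deg = 0.5411 rad
cos(theta) = 0.8572
F_eff = 593 * 0.8572
F_eff = 508.3002


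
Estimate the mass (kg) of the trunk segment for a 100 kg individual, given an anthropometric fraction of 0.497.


m_segment = body_mass * fraction
m_segment = 100 * 0.497
m_segment = 49.7000


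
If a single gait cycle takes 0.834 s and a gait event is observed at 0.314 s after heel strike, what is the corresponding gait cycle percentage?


pct = (event_time / cycle_time) * 100
pct = (0.314 / 0.834) * 100
ratio = 0.3765
pct = 37.6499


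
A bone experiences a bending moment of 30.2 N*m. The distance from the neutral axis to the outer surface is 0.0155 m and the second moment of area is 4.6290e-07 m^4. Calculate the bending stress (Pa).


sigma = M * c / I
sigma = 30.2 * 0.0155 / 4.6290e-07
M * c = 0.4681
sigma = 1.0112e+06


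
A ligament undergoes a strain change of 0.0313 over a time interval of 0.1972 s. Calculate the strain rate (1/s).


strain_rate = delta_strain / delta_t
strain_rate = 0.0313 / 0.1972
strain_rate = 0.1587


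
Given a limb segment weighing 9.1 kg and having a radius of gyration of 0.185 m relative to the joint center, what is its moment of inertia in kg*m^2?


I = m * k^2
I = 9.1 * 0.185^2
k^2 = 0.0342
I = 0.3114


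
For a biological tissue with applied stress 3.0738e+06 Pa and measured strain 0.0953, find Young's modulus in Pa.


E = stress / strain
E = 3.0738e+06 / 0.0953
E = 3.2254e+07


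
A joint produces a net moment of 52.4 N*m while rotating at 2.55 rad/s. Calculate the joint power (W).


P = M * omega
P = 52.4 * 2.55
P = 133.6200


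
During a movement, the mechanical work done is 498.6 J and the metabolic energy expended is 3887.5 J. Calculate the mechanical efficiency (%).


eta = (W_mech / E_meta) * 100
eta = (498.6 / 3887.5) * 100
ratio = 0.1283
eta = 12.8257


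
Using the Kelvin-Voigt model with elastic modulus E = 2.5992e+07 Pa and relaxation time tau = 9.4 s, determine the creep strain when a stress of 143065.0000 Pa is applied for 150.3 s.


epsilon(t) = (sigma/E) * (1 - exp(-t/tau))
sigma/E = 143065.0000 / 2.5992e+07 = 0.0055
exp(-t/tau) = exp(-150.3 / 9.4) = 1.1374e-07
epsilon = 0.0055 * (1 - 1.1374e-07)
epsilon = 0.0055


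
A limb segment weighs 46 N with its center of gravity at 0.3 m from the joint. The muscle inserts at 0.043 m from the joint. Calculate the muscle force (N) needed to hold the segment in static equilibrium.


F_muscle = W * d_load / d_muscle
F_muscle = 46 * 0.3 / 0.043
Numerator = 13.8000
F_muscle = 320.9302


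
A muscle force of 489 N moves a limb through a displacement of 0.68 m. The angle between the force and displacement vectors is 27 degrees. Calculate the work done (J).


W = F * d * cos(theta)
theta = 27 deg = 0.4712 rad
cos(theta) = 0.8910
W = 489 * 0.68 * 0.8910
W = 296.2775


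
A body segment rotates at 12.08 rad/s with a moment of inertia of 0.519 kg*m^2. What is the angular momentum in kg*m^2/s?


L = I * omega
L = 0.519 * 12.08
L = 6.2695


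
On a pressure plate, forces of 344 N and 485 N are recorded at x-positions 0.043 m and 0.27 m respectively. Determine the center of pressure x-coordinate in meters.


COP_x = (F1*x1 + F2*x2) / (F1 + F2)
COP_x = (344*0.043 + 485*0.27) / (344 + 485)
Numerator = 145.7420
Denominator = 829
COP_x = 0.1758


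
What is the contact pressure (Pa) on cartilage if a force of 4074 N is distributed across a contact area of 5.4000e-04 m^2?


P = F / A
P = 4074 / 5.4000e-04
P = 7.5444e+06


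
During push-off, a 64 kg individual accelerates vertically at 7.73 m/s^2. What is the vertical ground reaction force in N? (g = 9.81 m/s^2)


GRF = m * (g + a)
GRF = 64 * (9.81 + 7.73)
GRF = 64 * 17.5400
GRF = 1122.5600


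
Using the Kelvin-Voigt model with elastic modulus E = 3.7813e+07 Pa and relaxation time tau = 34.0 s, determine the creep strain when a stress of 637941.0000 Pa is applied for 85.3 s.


epsilon(t) = (sigma/E) * (1 - exp(-t/tau))
sigma/E = 637941.0000 / 3.7813e+07 = 0.0169
exp(-t/tau) = exp(-85.3 / 34.0) = 0.0814
epsilon = 0.0169 * (1 - 0.0814)
epsilon = 0.0155


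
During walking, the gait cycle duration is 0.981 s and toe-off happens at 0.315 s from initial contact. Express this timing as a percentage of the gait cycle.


pct = (event_time / cycle_time) * 100
pct = (0.315 / 0.981) * 100
ratio = 0.3211
pct = 32.1101


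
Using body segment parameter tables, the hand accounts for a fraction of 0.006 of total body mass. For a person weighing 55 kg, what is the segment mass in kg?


m_segment = body_mass * fraction
m_segment = 55 * 0.006
m_segment = 0.3300


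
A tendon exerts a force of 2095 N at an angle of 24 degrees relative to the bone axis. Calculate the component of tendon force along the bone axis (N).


F_eff = F_tendon * cos(theta)
theta = 24 deg = 0.4189 rad
cos(theta) = 0.9135
F_eff = 2095 * 0.9135
F_eff = 1913.8777


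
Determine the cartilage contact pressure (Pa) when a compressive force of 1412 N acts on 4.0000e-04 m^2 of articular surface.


P = F / A
P = 1412 / 4.0000e-04
P = 3.5300e+06


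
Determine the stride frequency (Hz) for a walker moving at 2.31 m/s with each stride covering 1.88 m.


f = v / stride_length
f = 2.31 / 1.88
f = 1.2287


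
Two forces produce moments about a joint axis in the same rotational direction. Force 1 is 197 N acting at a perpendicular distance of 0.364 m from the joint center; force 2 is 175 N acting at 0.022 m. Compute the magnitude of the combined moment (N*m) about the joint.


M = F1 * d1 + F2 * d2
M = 197 * 0.364 + 175 * 0.022
M = 71.7080 + 3.8500
M = 75.5580


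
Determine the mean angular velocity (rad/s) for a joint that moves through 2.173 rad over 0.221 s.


omega = delta_theta / delta_t
omega = 2.173 / 0.221
omega = 9.8326


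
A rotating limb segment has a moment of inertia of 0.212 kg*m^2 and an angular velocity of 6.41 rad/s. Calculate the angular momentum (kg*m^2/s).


L = I * omega
L = 0.212 * 6.41
L = 1.3589


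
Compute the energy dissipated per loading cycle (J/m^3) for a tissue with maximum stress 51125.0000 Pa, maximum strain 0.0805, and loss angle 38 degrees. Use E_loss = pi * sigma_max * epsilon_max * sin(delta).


E_loss = pi * sigma_max * epsilon_max * sin(delta)
delta = 38 deg = 0.6632 rad
sin(delta) = 0.6157
E_loss = pi * 51125.0000 * 0.0805 * 0.6157
E_loss = 7960.1464


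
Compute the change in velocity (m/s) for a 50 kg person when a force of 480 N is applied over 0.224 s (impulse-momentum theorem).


J = F * dt = 480 * 0.224 = 107.5200 N*s
delta_v = J / m
delta_v = 107.5200 / 50
delta_v = 2.1504


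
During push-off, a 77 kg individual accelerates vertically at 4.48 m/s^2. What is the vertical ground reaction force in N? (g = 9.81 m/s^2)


GRF = m * (g + a)
GRF = 77 * (9.81 + 4.48)
GRF = 77 * 14.2900
GRF = 1100.3300


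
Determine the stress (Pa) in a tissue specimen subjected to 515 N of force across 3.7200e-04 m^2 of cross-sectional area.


stress = F / A
stress = 515 / 3.7200e-04
stress = 1.3844e+06


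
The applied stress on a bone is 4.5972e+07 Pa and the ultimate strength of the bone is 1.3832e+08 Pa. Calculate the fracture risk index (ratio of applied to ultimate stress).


FRI = applied / ultimate
FRI = 4.5972e+07 / 1.3832e+08
FRI = 0.3324


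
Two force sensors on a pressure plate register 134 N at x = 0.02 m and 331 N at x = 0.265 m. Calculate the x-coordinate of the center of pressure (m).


COP_x = (F1*x1 + F2*x2) / (F1 + F2)
COP_x = (134*0.02 + 331*0.265) / (134 + 331)
Numerator = 90.3950
Denominator = 465
COP_x = 0.1944


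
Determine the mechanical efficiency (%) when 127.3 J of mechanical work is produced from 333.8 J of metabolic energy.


eta = (W_mech / E_meta) * 100
eta = (127.3 / 333.8) * 100
ratio = 0.3814
eta = 38.1366


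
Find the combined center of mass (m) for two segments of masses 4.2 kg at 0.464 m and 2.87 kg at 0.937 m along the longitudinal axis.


COM = (m1*x1 + m2*x2) / (m1 + m2)
COM = (4.2*0.464 + 2.87*0.937) / (4.2 + 2.87)
Numerator = 4.6380
Denominator = 7.0700
COM = 0.6560


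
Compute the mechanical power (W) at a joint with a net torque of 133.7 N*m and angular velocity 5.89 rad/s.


P = M * omega
P = 133.7 * 5.89
P = 787.4930


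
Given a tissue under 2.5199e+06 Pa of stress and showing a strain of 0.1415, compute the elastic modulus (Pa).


E = stress / strain
E = 2.5199e+06 / 0.1415
E = 1.7808e+07


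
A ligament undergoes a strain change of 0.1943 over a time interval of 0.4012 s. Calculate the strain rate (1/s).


strain_rate = delta_strain / delta_t
strain_rate = 0.1943 / 0.4012
strain_rate = 0.4843


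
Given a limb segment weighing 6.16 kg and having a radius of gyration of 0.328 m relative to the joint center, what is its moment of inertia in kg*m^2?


I = m * k^2
I = 6.16 * 0.328^2
k^2 = 0.1076
I = 0.6627


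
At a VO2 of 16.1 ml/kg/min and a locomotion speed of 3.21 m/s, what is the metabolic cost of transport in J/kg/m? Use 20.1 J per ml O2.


Power per kg = VO2 * 20.1 / 60
Power per kg = 16.1 * 20.1 / 60 = 5.3935 W/kg
Cost = power_per_kg / speed
Cost = 5.3935 / 3.21
Cost = 1.6802


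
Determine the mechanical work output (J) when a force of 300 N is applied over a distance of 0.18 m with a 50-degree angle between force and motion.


W = F * d * cos(theta)
theta = 50 deg = 0.8727 rad
cos(theta) = 0.6428
W = 300 * 0.18 * 0.6428
W = 34.7105


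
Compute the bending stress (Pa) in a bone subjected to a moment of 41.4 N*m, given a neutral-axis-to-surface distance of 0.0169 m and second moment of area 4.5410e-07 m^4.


sigma = M * c / I
sigma = 41.4 * 0.0169 / 4.5410e-07
M * c = 0.6997
sigma = 1.5408e+06


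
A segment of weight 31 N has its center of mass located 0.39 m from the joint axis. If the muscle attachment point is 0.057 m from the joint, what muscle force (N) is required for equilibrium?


F_muscle = W * d_load / d_muscle
F_muscle = 31 * 0.39 / 0.057
Numerator = 12.0900
F_muscle = 212.1053


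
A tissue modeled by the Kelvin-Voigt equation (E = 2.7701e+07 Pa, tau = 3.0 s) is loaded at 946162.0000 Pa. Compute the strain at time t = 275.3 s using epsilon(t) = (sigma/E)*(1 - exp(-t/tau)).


epsilon(t) = (sigma/E) * (1 - exp(-t/tau))
sigma/E = 946162.0000 / 2.7701e+07 = 0.0342
exp(-t/tau) = exp(-275.3 / 3.0) = 1.4004e-40
epsilon = 0.0342 * (1 - 1.4004e-40)
epsilon = 0.0342


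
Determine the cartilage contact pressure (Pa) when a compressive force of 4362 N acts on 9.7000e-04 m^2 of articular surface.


P = F / A
P = 4362 / 9.7000e-04
P = 4.4969e+06


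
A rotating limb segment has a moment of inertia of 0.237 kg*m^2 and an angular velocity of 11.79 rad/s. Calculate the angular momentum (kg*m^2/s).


L = I * omega
L = 0.237 * 11.79
L = 2.7942


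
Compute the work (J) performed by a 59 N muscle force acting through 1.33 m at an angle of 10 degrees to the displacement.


W = F * d * cos(theta)
theta = 10 deg = 0.1745 rad
cos(theta) = 0.9848
W = 59 * 1.33 * 0.9848
W = 77.2779


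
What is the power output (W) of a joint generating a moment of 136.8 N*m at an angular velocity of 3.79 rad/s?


P = M * omega
P = 136.8 * 3.79
P = 518.4720


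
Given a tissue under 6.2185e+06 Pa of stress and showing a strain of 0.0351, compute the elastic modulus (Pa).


E = stress / strain
E = 6.2185e+06 / 0.0351
E = 1.7717e+08


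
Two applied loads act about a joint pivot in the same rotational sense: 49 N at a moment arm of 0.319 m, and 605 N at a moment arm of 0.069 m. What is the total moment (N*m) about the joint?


M = F1 * d1 + F2 * d2
M = 49 * 0.319 + 605 * 0.069
M = 15.6310 + 41.7450
M = 57.3760


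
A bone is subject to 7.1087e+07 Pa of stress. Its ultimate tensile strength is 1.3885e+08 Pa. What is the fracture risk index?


FRI = applied / ultimate
FRI = 7.1087e+07 / 1.3885e+08
FRI = 0.5120


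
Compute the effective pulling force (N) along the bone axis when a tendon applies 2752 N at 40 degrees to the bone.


F_eff = F_tendon * cos(theta)
theta = 40 deg = 0.6981 rad
cos(theta) = 0.7660
F_eff = 2752 * 0.7660
F_eff = 2108.1543


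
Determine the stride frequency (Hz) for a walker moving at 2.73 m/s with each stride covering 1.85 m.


f = v / stride_length
f = 2.73 / 1.85
f = 1.4757


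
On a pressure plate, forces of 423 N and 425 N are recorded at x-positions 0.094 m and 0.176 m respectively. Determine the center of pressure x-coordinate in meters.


COP_x = (F1*x1 + F2*x2) / (F1 + F2)
COP_x = (423*0.094 + 425*0.176) / (423 + 425)
Numerator = 114.5620
Denominator = 848
COP_x = 0.1351


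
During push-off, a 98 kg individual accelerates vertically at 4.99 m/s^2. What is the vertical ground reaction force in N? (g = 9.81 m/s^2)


GRF = m * (g + a)
GRF = 98 * (9.81 + 4.99)
GRF = 98 * 14.8000
GRF = 1450.4000


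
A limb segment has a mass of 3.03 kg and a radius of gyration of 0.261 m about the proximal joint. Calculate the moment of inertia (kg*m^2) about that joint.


I = m * k^2
I = 3.03 * 0.261^2
k^2 = 0.0681
I = 0.2064


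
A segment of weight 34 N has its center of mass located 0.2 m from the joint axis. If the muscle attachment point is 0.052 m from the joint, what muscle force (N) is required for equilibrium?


F_muscle = W * d_load / d_muscle
F_muscle = 34 * 0.2 / 0.052
Numerator = 6.8000
F_muscle = 130.7692


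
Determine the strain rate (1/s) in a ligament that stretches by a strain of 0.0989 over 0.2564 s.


strain_rate = delta_strain / delta_t
strain_rate = 0.0989 / 0.2564
strain_rate = 0.3857


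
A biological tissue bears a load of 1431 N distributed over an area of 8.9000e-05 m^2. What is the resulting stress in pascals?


stress = F / A
stress = 1431 / 8.9000e-05
stress = 1.6079e+07


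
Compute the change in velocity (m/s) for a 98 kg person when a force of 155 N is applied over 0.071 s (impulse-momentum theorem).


J = F * dt = 155 * 0.071 = 11.0050 N*s
delta_v = J / m
delta_v = 11.0050 / 98
delta_v = 0.1123


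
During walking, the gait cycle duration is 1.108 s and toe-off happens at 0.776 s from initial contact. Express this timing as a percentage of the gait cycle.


pct = (event_time / cycle_time) * 100
pct = (0.776 / 1.108) * 100
ratio = 0.7004
pct = 70.0361


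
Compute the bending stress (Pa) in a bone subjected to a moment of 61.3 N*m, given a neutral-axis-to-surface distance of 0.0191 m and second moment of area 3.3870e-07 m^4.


sigma = M * c / I
sigma = 61.3 * 0.0191 / 3.3870e-07
M * c = 1.1708
sigma = 3.4568e+06


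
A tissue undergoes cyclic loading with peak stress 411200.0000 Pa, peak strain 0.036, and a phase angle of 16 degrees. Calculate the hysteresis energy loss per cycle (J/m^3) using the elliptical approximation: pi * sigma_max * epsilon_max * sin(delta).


E_loss = pi * sigma_max * epsilon_max * sin(delta)
delta = 16 deg = 0.2793 rad
sin(delta) = 0.2756
E_loss = pi * 411200.0000 * 0.036 * 0.2756
E_loss = 12818.6873


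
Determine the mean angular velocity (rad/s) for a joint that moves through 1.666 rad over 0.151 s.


omega = delta_theta / delta_t
omega = 1.666 / 0.151
omega = 11.0331


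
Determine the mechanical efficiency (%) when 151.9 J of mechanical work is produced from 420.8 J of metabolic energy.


eta = (W_mech / E_meta) * 100
eta = (151.9 / 420.8) * 100
ratio = 0.3610
eta = 36.0979


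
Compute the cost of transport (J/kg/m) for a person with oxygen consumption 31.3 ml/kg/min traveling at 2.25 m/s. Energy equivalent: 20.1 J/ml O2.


Power per kg = VO2 * 20.1 / 60
Power per kg = 31.3 * 20.1 / 60 = 10.4855 W/kg
Cost = power_per_kg / speed
Cost = 10.4855 / 2.25
Cost = 4.6602


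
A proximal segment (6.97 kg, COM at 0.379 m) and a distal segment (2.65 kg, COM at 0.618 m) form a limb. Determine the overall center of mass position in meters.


COM = (m1*x1 + m2*x2) / (m1 + m2)
COM = (6.97*0.379 + 2.65*0.618) / (6.97 + 2.65)
Numerator = 4.2793
Denominator = 9.6200
COM = 0.4448


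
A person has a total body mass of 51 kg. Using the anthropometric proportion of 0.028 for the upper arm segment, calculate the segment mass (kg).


m_segment = body_mass * fraction
m_segment = 51 * 0.028
m_segment = 1.4280


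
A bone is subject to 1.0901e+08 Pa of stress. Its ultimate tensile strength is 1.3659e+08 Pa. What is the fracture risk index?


FRI = applied / ultimate
FRI = 1.0901e+08 / 1.3659e+08
FRI = 0.7981


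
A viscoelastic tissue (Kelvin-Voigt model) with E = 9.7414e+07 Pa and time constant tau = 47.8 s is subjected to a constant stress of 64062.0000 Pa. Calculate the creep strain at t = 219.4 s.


epsilon(t) = (sigma/E) * (1 - exp(-t/tau))
sigma/E = 64062.0000 / 9.7414e+07 = 6.5763e-04
exp(-t/tau) = exp(-219.4 / 47.8) = 0.0102
epsilon = 6.5763e-04 * (1 - 0.0102)
epsilon = 6.5095e-04


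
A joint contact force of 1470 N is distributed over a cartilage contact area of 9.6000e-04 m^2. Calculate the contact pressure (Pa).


P = F / A
P = 1470 / 9.6000e-04
P = 1.5312e+06


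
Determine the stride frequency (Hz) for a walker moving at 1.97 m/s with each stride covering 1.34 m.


f = v / stride_length
f = 1.97 / 1.34
f = 1.4701


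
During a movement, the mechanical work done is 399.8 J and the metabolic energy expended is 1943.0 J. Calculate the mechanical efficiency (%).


eta = (W_mech / E_meta) * 100
eta = (399.8 / 1943.0) * 100
ratio = 0.2058
eta = 20.5764


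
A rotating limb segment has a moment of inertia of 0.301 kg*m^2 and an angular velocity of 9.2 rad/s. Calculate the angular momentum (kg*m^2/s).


L = I * omega
L = 0.301 * 9.2
L = 2.7692


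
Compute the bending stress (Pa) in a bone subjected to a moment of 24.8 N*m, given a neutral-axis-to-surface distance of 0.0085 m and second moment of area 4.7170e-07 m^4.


sigma = M * c / I
sigma = 24.8 * 0.0085 / 4.7170e-07
M * c = 0.2108
sigma = 446894.2124


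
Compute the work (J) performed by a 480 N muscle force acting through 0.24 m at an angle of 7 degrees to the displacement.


W = F * d * cos(theta)
theta = 7 deg = 0.1222 rad
cos(theta) = 0.9925
W = 480 * 0.24 * 0.9925
W = 114.3413


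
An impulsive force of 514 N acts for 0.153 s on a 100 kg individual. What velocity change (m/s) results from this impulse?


J = F * dt = 514 * 0.153 = 78.6420 N*s
delta_v = J / m
delta_v = 78.6420 / 100
delta_v = 0.7864


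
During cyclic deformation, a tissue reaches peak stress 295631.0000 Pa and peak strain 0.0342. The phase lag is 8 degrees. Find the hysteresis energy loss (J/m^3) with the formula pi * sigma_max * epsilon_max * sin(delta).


E_loss = pi * sigma_max * epsilon_max * sin(delta)
delta = 8 deg = 0.1396 rad
sin(delta) = 0.1392
E_loss = pi * 295631.0000 * 0.0342 * 0.1392
E_loss = 4420.6004


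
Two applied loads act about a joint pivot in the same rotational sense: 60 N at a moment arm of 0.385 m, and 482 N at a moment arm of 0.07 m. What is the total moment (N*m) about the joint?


M = F1 * d1 + F2 * d2
M = 60 * 0.385 + 482 * 0.07
M = 23.1000 + 33.7400
M = 56.8400


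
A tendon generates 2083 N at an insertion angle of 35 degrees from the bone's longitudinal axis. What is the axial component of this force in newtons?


F_eff = F_tendon * cos(theta)
theta = 35 deg = 0.6109 rad
cos(theta) = 0.8192
F_eff = 2083 * 0.8192
F_eff = 1706.2937


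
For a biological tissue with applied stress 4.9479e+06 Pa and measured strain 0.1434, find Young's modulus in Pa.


E = stress / strain
E = 4.9479e+06 / 0.1434
E = 3.4504e+07


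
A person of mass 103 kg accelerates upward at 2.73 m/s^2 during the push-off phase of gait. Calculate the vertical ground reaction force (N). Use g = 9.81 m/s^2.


GRF = m * (g + a)
GRF = 103 * (9.81 + 2.73)
GRF = 103 * 12.5400
GRF = 1291.6200


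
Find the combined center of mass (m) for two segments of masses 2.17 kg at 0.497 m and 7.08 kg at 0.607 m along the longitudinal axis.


COM = (m1*x1 + m2*x2) / (m1 + m2)
COM = (2.17*0.497 + 7.08*0.607) / (2.17 + 7.08)
Numerator = 5.3760
Denominator = 9.2500
COM = 0.5812


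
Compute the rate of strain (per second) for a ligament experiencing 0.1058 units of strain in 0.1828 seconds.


strain_rate = delta_strain / delta_t
strain_rate = 0.1058 / 0.1828
strain_rate = 0.5788


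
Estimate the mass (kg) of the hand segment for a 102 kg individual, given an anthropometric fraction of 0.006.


m_segment = body_mass * fraction
m_segment = 102 * 0.006
m_segment = 0.6120


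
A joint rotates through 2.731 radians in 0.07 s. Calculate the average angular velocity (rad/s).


omega = delta_theta / delta_t
omega = 2.731 / 0.07
omega = 39.0143


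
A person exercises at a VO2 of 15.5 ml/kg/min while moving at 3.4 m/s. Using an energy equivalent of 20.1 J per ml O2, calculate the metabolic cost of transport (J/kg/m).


Power per kg = VO2 * 20.1 / 60
Power per kg = 15.5 * 20.1 / 60 = 5.1925 W/kg
Cost = power_per_kg / speed
Cost = 5.1925 / 3.4
Cost = 1.5272


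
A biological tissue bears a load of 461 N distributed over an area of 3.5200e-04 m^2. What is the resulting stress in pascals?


stress = F / A
stress = 461 / 3.5200e-04
stress = 1.3097e+06


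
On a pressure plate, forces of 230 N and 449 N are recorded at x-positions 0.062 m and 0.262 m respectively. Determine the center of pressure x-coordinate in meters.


COP_x = (F1*x1 + F2*x2) / (F1 + F2)
COP_x = (230*0.062 + 449*0.262) / (230 + 449)
Numerator = 131.8980
Denominator = 679
COP_x = 0.1943


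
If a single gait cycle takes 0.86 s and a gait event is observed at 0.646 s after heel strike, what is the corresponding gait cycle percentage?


pct = (event_time / cycle_time) * 100
pct = (0.646 / 0.86) * 100
ratio = 0.7512
pct = 75.1163


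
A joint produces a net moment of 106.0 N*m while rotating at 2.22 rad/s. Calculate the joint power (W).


P = M * omega
P = 106.0 * 2.22
P = 235.3200


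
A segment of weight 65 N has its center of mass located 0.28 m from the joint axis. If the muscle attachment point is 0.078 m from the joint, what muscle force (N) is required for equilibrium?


F_muscle = W * d_load / d_muscle
F_muscle = 65 * 0.28 / 0.078
Numerator = 18.2000
F_muscle = 233.3333


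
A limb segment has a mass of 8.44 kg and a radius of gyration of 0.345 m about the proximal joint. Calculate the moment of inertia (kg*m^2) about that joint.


I = m * k^2
I = 8.44 * 0.345^2
k^2 = 0.1190
I = 1.0046


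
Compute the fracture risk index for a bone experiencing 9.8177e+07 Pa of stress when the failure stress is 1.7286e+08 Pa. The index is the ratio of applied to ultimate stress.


FRI = applied / ultimate
FRI = 9.8177e+07 / 1.7286e+08
FRI = 0.5680


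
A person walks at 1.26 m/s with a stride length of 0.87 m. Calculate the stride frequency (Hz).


f = v / stride_length
f = 1.26 / 0.87
f = 1.4483


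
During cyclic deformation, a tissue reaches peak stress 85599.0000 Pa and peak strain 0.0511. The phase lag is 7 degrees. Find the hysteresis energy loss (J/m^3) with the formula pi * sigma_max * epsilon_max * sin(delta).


E_loss = pi * sigma_max * epsilon_max * sin(delta)
delta = 7 deg = 0.1222 rad
sin(delta) = 0.1219
E_loss = pi * 85599.0000 * 0.0511 * 0.1219
E_loss = 1674.6881


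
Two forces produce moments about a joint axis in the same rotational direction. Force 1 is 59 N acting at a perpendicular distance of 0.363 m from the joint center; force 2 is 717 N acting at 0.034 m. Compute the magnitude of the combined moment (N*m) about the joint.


M = F1 * d1 + F2 * d2
M = 59 * 0.363 + 717 * 0.034
M = 21.4170 + 24.3780
M = 45.7950


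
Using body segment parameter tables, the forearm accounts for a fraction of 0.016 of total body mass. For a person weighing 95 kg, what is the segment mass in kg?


m_segment = body_mass * fraction
m_segment = 95 * 0.016
m_segment = 1.5200


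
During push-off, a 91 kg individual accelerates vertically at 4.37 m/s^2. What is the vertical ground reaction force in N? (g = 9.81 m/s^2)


GRF = m * (g + a)
GRF = 91 * (9.81 + 4.37)
GRF = 91 * 14.1800
GRF = 1290.3800


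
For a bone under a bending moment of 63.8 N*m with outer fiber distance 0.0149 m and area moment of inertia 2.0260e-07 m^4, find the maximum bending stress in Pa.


sigma = M * c / I
sigma = 63.8 * 0.0149 / 2.0260e-07
M * c = 0.9506
sigma = 4.6921e+06


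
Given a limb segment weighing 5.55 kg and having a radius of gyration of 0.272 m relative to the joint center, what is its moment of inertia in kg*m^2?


I = m * k^2
I = 5.55 * 0.272^2
k^2 = 0.0740
I = 0.4106


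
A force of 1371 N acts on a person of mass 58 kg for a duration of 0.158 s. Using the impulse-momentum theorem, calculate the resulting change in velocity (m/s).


J = F * dt = 1371 * 0.158 = 216.6180 N*s
delta_v = J / m
delta_v = 216.6180 / 58
delta_v = 3.7348


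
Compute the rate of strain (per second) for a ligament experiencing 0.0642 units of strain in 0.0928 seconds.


strain_rate = delta_strain / delta_t
strain_rate = 0.0642 / 0.0928
strain_rate = 0.6918


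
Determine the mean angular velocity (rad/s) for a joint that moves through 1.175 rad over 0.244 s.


omega = delta_theta / delta_t
omega = 1.175 / 0.244
omega = 4.8156


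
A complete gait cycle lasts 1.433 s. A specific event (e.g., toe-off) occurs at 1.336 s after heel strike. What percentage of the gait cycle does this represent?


pct = (event_time / cycle_time) * 100
pct = (1.336 / 1.433) * 100
ratio = 0.9323
pct = 93.2310


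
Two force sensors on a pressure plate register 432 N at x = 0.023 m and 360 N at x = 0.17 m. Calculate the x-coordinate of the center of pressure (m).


COP_x = (F1*x1 + F2*x2) / (F1 + F2)
COP_x = (432*0.023 + 360*0.17) / (432 + 360)
Numerator = 71.1360
Denominator = 792
COP_x = 0.0898


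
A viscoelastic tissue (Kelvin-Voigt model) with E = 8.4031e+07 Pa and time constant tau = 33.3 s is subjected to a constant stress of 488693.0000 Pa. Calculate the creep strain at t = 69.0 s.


epsilon(t) = (sigma/E) * (1 - exp(-t/tau))
sigma/E = 488693.0000 / 8.4031e+07 = 0.0058
exp(-t/tau) = exp(-69.0 / 33.3) = 0.1259
epsilon = 0.0058 * (1 - 0.1259)
epsilon = 0.0051


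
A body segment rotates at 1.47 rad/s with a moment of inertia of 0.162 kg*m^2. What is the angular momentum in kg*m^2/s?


L = I * omega
L = 0.162 * 1.47
L = 0.2381


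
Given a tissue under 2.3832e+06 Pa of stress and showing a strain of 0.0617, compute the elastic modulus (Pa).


E = stress / strain
E = 2.3832e+06 / 0.0617
E = 3.8626e+07


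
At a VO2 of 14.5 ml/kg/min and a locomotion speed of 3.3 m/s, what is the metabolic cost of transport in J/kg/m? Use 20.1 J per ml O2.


Power per kg = VO2 * 20.1 / 60
Power per kg = 14.5 * 20.1 / 60 = 4.8575 W/kg
Cost = power_per_kg / speed
Cost = 4.8575 / 3.3
Cost = 1.4720


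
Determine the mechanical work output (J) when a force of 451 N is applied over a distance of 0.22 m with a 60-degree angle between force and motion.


W = F * d * cos(theta)
theta = 60 deg = 1.0472 rad
cos(theta) = 0.5000
W = 451 * 0.22 * 0.5000
W = 49.6100


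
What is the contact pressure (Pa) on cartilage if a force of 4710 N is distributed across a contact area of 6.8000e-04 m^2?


P = F / A
P = 4710 / 6.8000e-04
P = 6.9265e+06


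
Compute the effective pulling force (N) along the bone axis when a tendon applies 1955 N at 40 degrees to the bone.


F_eff = F_tendon * cos(theta)
theta = 40 deg = 0.6981 rad
cos(theta) = 0.7660
F_eff = 1955 * 0.7660
F_eff = 1497.6169


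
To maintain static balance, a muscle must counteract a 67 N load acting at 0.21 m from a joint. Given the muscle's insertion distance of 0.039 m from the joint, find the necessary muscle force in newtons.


F_muscle = W * d_load / d_muscle
F_muscle = 67 * 0.21 / 0.039
Numerator = 14.0700
F_muscle = 360.7692


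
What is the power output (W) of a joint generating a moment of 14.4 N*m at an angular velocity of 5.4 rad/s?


P = M * omega
P = 14.4 * 5.4
P = 77.7600


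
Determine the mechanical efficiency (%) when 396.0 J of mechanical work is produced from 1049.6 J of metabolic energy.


eta = (W_mech / E_meta) * 100
eta = (396.0 / 1049.6) * 100
ratio = 0.3773
eta = 37.7287


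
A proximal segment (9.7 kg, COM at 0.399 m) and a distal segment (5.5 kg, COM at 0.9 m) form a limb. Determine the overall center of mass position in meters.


COM = (m1*x1 + m2*x2) / (m1 + m2)
COM = (9.7*0.399 + 5.5*0.9) / (9.7 + 5.5)
Numerator = 8.8203
Denominator = 15.2000
COM = 0.5803


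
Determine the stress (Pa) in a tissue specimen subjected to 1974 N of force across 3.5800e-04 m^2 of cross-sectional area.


stress = F / A
stress = 1974 / 3.5800e-04
stress = 5.5140e+06


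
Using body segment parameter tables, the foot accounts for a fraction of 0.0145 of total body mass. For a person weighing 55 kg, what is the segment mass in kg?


m_segment = body_mass * fraction
m_segment = 55 * 0.0145
m_segment = 0.7975


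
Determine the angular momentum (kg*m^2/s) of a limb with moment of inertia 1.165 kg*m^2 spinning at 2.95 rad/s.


L = I * omega
L = 1.165 * 2.95
L = 3.4368


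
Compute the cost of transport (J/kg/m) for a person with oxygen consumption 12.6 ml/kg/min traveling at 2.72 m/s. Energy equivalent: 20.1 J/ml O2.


Power per kg = VO2 * 20.1 / 60
Power per kg = 12.6 * 20.1 / 60 = 4.2210 W/kg
Cost = power_per_kg / speed
Cost = 4.2210 / 2.72
Cost = 1.5518


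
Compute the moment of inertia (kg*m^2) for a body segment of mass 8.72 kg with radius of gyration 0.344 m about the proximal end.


I = m * k^2
I = 8.72 * 0.344^2
k^2 = 0.1183
I = 1.0319


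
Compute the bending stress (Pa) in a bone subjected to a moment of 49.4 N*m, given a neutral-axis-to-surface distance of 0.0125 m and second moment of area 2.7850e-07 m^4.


sigma = M * c / I
sigma = 49.4 * 0.0125 / 2.7850e-07
M * c = 0.6175
sigma = 2.2172e+06


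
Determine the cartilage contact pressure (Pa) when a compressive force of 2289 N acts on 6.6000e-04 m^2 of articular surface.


P = F / A
P = 2289 / 6.6000e-04
P = 3.4682e+06


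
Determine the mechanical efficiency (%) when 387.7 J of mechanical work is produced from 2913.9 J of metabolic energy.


eta = (W_mech / E_meta) * 100
eta = (387.7 / 2913.9) * 100
ratio = 0.1331
eta = 13.3052


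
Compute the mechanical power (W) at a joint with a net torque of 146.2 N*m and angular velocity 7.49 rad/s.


P = M * omega
P = 146.2 * 7.49
P = 1095.0380


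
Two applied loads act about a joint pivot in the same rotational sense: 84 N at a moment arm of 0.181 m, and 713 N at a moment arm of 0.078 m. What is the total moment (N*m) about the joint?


M = F1 * d1 + F2 * d2
M = 84 * 0.181 + 713 * 0.078
M = 15.2040 + 55.6140
M = 70.8180


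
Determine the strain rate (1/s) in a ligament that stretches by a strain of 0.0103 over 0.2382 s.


strain_rate = delta_strain / delta_t
strain_rate = 0.0103 / 0.2382
strain_rate = 0.0432


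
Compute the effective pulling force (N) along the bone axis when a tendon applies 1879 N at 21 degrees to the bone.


F_eff = F_tendon * cos(theta)
theta = 21 deg = 0.3665 rad
cos(theta) = 0.9336
F_eff = 1879 * 0.9336
F_eff = 1754.1976


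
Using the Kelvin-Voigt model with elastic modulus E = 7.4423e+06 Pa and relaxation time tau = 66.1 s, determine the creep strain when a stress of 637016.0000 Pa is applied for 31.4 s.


epsilon(t) = (sigma/E) * (1 - exp(-t/tau))
sigma/E = 637016.0000 / 7.4423e+06 = 0.0856
exp(-t/tau) = exp(-31.4 / 66.1) = 0.6219
epsilon = 0.0856 * (1 - 0.6219)
epsilon = 0.0324


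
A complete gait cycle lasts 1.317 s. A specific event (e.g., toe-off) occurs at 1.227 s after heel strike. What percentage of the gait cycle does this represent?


pct = (event_time / cycle_time) * 100
pct = (1.227 / 1.317) * 100
ratio = 0.9317
pct = 93.1663


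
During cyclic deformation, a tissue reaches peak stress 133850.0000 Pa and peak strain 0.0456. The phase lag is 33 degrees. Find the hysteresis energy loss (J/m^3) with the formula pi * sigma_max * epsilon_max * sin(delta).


E_loss = pi * sigma_max * epsilon_max * sin(delta)
delta = 33 deg = 0.5760 rad
sin(delta) = 0.5446
E_loss = pi * 133850.0000 * 0.0456 * 0.5446
E_loss = 10443.3986


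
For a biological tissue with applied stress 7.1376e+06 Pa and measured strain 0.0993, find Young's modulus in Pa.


E = stress / strain
E = 7.1376e+06 / 0.0993
E = 7.1879e+07


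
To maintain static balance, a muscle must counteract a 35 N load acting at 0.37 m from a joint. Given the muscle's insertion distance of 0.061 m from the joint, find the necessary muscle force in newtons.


F_muscle = W * d_load / d_muscle
F_muscle = 35 * 0.37 / 0.061
Numerator = 12.9500
F_muscle = 212.2951


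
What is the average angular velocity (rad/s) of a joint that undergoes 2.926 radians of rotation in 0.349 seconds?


omega = delta_theta / delta_t
omega = 2.926 / 0.349
omega = 8.3840
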